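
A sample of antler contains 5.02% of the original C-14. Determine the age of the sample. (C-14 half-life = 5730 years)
Age = t½ × log₂(1/ratio) = 24730 years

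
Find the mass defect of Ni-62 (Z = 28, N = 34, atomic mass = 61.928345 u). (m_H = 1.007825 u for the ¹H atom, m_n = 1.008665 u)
Δm = Z·m_H + N·m_n − M = 0.5854 u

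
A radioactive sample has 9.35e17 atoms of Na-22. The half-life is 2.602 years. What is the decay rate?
A = λN = 2.491e17 decays/year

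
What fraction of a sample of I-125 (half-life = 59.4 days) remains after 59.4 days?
N/N₀ = (1/2)^(t/t½) = 0.5 = 50%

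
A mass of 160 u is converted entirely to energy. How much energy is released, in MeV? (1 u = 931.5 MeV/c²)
E = mc² = 1.49e5 MeV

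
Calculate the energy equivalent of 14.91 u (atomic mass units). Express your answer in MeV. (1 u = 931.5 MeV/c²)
E = mc² = 13890 MeV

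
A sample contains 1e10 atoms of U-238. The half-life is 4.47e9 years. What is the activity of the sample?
A = λN = 1.551 decays/year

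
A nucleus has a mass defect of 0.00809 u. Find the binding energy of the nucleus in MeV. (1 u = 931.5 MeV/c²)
B.E. = Δm × 931.5 = 7.536 MeV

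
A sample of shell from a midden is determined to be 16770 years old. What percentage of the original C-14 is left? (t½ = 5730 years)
N/N₀ = (1/2)^(t/t½) = 0.1315 = 13.2%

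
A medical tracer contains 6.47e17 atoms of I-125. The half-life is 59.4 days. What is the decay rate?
A = λN = 7.55e15 decays/day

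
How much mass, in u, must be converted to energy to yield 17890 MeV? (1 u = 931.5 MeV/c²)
m = E/c² = 19.21 u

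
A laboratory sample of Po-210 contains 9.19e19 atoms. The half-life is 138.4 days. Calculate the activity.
A = λN = 4.603e17 decays/day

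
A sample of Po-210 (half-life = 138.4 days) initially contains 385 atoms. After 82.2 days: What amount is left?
N = N₀(1/2)^(t/t½) = 255.1 atoms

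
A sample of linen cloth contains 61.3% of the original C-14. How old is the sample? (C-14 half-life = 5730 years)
Age = t½ × log₂(1/ratio) = 4046 years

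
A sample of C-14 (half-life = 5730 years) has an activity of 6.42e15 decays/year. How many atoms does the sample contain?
N = A/λ = 5.307e19 atoms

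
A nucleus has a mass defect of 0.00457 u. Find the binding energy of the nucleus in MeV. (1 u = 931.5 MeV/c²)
B.E. = Δm × 931.5 = 4.257 MeV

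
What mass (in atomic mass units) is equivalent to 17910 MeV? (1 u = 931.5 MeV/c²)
m = E/c² = 19.23 u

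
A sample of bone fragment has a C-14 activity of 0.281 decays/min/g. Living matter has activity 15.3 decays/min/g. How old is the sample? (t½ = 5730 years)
Age = t½ × log₂(A₀/A) = 33040 years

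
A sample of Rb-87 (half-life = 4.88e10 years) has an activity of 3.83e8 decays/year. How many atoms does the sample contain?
N = A/λ = 2.696e19 atoms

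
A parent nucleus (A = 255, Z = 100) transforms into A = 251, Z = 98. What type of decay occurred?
ΔA = -4, ΔZ = -2 ⇒ alpha decay (α)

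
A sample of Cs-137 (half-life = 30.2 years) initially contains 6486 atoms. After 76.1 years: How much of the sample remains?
N = N₀(1/2)^(t/t½) = 1131 atoms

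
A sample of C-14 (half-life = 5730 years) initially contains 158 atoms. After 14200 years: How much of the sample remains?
N = N₀(1/2)^(t/t½) = 28.36 atoms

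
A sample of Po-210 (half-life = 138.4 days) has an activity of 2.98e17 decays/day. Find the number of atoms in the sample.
N = A/λ = 5.95e19 atoms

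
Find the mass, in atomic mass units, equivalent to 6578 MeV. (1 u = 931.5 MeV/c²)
m = E/c² = 7.062 u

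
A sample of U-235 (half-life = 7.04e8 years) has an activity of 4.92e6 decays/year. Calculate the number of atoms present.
N = A/λ = 4.997e15 atoms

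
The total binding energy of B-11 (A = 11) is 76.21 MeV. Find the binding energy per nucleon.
B.E./A = 76.21/11 = 6.928 MeV/nucleon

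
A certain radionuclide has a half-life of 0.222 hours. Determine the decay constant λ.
λ = ln(2)/t½ = 3.122 hour⁻¹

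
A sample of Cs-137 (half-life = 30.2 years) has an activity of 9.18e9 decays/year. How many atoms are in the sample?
N = A/λ = 4e11 atoms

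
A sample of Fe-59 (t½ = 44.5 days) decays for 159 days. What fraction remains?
N/N₀ = (1/2)^(t/t½) = 0.08403 = 8.4%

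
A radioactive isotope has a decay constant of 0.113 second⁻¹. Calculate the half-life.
t½ = ln(2)/λ = 6.134 seconds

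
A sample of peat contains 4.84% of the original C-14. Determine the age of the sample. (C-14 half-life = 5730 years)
Age = t½ × log₂(1/ratio) = 25030 years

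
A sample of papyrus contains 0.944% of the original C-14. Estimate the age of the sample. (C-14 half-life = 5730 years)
Age = t½ × log₂(1/ratio) = 38550 years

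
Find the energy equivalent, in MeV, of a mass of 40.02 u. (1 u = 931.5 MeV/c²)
E = mc² = 37280 MeV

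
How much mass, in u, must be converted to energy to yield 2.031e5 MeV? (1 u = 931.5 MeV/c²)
m = E/c² = 218 u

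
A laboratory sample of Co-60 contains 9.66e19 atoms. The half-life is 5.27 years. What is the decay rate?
A = λN = 1.271e19 decays/year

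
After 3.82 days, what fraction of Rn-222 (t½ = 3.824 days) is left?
N/N₀ = (1/2)^(t/t½) = 0.5004 = 50%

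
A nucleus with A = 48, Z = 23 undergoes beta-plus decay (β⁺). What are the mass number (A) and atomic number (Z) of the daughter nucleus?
Daughter: A = 48, Z = 22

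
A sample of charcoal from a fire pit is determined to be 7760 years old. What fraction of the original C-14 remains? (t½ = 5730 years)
N/N₀ = (1/2)^(t/t½) = 0.3911 = 39.1%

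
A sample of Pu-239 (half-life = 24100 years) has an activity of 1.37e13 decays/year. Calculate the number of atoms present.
N = A/λ = 4.763e17 atoms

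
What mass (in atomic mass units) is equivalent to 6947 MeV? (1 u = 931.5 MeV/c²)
m = E/c² = 7.458 u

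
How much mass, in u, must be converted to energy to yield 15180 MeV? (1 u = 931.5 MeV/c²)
m = E/c² = 16.3 u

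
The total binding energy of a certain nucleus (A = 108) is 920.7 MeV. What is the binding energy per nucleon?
B.E./A = 920.7/108 = 8.525 MeV/nucleon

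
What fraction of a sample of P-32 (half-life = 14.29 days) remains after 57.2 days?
N/N₀ = (1/2)^(t/t½) = 0.06238 = 6.24%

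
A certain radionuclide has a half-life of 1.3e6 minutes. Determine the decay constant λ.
λ = ln(2)/t½ = 5.332e-7 minute⁻¹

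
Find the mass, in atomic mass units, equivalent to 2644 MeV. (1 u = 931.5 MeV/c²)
m = E/c² = 2.838 u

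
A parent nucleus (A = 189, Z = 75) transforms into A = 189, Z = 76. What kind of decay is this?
ΔA = 0, ΔZ = +1 ⇒ beta-minus decay (β⁻)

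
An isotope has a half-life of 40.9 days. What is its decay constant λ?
λ = ln(2)/t½ = 0.01695 day⁻¹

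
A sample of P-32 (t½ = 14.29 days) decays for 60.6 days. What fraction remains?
N/N₀ = (1/2)^(t/t½) = 0.05289 = 5.29%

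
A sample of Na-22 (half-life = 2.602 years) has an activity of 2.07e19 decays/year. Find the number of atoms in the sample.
N = A/λ = 7.771e19 atoms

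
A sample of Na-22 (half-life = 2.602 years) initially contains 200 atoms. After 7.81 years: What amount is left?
N = N₀(1/2)^(t/t½) = 24.97 atoms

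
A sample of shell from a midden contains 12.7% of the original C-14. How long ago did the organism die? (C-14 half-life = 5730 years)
Age = t½ × log₂(1/ratio) = 17060 years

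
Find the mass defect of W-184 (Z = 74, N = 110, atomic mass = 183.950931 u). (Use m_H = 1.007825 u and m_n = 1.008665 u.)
Δm = Z·m_H + N·m_n − M = 1.581 u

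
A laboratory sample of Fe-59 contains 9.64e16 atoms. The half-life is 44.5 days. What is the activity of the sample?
A = λN = 1.502e15 decays/day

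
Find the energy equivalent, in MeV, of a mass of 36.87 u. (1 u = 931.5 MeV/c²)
E = mc² = 34340 MeV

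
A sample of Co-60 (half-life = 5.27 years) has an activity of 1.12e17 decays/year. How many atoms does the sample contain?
N = A/λ = 8.515e17 atoms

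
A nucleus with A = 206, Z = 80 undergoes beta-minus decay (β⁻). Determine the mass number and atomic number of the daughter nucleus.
Daughter: A = 206, Z = 81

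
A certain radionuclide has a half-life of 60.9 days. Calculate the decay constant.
λ = ln(2)/t½ = 0.01138 day⁻¹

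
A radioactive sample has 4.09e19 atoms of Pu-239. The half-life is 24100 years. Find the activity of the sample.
A = λN = 1.176e15 decays/year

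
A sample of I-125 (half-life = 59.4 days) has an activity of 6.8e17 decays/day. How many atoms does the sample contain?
N = A/λ = 5.827e19 atoms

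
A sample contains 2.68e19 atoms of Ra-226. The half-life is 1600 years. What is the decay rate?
A = λN = 1.161e16 decays/year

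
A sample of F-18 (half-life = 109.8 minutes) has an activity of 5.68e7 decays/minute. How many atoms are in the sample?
N = A/λ = 8.998e9 atoms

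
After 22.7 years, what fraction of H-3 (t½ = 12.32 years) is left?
N/N₀ = (1/2)^(t/t½) = 0.2788 = 27.9%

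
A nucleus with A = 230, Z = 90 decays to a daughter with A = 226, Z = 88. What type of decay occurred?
ΔA = -4, ΔZ = -2 ⇒ alpha decay (α)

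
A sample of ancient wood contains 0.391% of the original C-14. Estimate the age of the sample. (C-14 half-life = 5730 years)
Age = t½ × log₂(1/ratio) = 45830 years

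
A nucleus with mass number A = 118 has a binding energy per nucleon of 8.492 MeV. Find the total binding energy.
B.E. = 8.492 × 118 = 1002 MeV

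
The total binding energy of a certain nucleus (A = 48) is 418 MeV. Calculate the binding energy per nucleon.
B.E./A = 418/48 = 8.708 MeV/nucleon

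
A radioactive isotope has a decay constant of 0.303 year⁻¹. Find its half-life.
t½ = ln(2)/λ = 2.288 years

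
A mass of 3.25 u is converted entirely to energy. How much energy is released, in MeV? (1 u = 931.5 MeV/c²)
E = mc² = 3027 MeV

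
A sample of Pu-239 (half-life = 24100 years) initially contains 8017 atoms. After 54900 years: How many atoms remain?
N = N₀(1/2)^(t/t½) = 1653 atoms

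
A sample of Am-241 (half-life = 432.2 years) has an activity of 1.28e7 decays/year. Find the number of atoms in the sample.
N = A/λ = 7.981e9 atoms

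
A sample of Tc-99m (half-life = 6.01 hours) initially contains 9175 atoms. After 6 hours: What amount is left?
N = N₀(1/2)^(t/t½) = 4593 atoms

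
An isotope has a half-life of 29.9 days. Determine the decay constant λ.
λ = ln(2)/t½ = 0.02318 day⁻¹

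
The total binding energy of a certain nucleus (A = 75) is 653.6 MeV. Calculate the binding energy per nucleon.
B.E./A = 653.6/75 = 8.715 MeV/nucleon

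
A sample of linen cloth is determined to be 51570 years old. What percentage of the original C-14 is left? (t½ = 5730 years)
N/N₀ = (1/2)^(t/t½) = 0.001953 = 0.195%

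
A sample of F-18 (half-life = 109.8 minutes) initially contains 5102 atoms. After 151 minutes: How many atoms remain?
N = N₀(1/2)^(t/t½) = 1967 atoms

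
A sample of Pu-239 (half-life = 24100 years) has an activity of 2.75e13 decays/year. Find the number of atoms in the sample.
N = A/λ = 9.561e17 atoms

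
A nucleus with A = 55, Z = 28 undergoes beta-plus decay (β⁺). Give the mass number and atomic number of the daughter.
Daughter: A = 55, Z = 27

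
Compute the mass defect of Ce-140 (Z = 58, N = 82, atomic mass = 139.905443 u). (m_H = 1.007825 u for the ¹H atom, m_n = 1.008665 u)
Δm = Z·m_H + N·m_n − M = 1.259 u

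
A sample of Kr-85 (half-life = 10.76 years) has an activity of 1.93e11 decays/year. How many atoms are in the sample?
N = A/λ = 2.996e12 atoms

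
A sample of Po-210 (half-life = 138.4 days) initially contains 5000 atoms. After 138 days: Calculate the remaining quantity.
N = N₀(1/2)^(t/t½) = 2505 atoms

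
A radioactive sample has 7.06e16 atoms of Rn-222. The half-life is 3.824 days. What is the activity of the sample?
A = λN = 1.28e16 decays/day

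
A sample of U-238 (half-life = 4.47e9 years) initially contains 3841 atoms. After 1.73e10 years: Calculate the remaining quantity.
N = N₀(1/2)^(t/t½) = 262.7 atoms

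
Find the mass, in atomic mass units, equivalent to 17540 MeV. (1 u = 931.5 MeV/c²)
m = E/c² = 18.83 u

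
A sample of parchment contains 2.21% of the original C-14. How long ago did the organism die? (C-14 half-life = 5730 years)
Age = t½ × log₂(1/ratio) = 31510 years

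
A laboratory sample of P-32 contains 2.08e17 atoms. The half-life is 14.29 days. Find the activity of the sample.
A = λN = 1.009e16 decays/day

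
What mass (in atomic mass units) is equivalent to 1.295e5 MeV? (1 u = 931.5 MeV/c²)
m = E/c² = 139 u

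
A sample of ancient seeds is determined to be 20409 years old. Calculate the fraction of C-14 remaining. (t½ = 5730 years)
N/N₀ = (1/2)^(t/t½) = 0.08468 = 8.47%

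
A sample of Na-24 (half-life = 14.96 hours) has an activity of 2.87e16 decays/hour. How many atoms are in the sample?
N = A/λ = 6.194e17 atoms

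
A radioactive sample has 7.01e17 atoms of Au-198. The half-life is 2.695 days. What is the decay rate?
A = λN = 1.803e17 decays/day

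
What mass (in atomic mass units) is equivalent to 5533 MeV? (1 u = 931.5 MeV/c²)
m = E/c² = 5.94 u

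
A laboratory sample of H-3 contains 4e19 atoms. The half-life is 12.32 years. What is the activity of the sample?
A = λN = 2.25e18 decays/year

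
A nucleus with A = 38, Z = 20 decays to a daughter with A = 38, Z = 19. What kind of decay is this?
ΔA = 0, ΔZ = -1 ⇒ beta-plus decay (β⁺) or electron capture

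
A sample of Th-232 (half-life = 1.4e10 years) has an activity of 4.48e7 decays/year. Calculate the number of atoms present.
N = A/λ = 9.049e17 atoms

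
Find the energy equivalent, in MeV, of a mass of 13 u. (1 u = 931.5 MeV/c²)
E = mc² = 12110 MeV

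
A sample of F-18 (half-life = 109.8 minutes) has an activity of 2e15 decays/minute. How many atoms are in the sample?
N = A/λ = 3.168e17 atoms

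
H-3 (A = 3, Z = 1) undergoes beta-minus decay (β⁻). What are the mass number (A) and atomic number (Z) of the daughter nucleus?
Daughter: A = 3, Z = 2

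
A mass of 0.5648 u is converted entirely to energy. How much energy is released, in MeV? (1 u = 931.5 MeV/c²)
E = mc² = 526.1 MeV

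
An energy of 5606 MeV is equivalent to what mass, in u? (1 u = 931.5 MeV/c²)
m = E/c² = 6.018 u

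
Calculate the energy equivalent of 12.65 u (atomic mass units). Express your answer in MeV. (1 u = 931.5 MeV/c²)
E = mc² = 11780 MeV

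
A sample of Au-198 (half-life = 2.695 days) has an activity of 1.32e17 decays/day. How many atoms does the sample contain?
N = A/λ = 5.132e17 atoms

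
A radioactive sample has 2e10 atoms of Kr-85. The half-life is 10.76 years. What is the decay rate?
A = λN = 1.288e9 decays/year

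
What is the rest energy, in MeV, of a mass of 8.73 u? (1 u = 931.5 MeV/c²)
E = mc² = 8132 MeV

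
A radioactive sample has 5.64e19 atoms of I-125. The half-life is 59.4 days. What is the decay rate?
A = λN = 6.581e17 decays/day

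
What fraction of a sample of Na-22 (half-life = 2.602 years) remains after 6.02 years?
N/N₀ = (1/2)^(t/t½) = 0.2012 = 20.1%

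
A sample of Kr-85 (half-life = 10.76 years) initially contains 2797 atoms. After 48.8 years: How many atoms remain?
N = N₀(1/2)^(t/t½) = 120.6 atoms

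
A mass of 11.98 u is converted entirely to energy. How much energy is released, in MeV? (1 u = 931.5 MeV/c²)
E = mc² = 11160 MeV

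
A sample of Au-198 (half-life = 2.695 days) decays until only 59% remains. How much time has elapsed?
t = t½ × log₂(N₀/N) = 2.051 days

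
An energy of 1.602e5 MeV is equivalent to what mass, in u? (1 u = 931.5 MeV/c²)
m = E/c² = 172 u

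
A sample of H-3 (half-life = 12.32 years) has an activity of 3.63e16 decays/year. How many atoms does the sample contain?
N = A/λ = 6.452e17 atoms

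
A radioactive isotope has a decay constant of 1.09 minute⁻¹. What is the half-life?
t½ = ln(2)/λ = 0.6359 minutes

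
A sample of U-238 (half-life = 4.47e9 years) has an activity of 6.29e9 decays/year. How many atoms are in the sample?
N = A/λ = 4.056e19 atoms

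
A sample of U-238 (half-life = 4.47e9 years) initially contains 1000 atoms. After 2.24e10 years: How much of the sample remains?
N = N₀(1/2)^(t/t½) = 31.01 atoms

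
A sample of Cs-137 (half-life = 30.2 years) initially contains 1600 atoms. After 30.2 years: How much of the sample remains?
N = N₀(1/2)^(t/t½) = 800 atoms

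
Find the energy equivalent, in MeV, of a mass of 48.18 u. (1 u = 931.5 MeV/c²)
E = mc² = 44880 MeV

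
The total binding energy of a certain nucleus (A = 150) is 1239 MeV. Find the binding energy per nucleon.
B.E./A = 1239/150 = 8.26 MeV/nucleon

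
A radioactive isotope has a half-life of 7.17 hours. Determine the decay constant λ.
λ = ln(2)/t½ = 0.09667 hour⁻¹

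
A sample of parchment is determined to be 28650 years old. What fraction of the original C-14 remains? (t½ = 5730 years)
N/N₀ = (1/2)^(t/t½) = 0.03125 = 3.12%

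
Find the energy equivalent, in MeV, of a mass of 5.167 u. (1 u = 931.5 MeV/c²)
E = mc² = 4813 MeV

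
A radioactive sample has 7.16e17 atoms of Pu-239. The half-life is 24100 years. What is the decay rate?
A = λN = 2.059e13 decays/year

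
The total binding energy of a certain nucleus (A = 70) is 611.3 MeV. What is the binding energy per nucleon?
B.E./A = 611.3/70 = 8.733 MeV/nucleon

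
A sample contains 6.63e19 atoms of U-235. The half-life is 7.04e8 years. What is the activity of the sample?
A = λN = 6.528e10 decays/year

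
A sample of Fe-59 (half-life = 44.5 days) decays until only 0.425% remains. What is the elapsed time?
t = t½ × log₂(N₀/N) = 350.6 days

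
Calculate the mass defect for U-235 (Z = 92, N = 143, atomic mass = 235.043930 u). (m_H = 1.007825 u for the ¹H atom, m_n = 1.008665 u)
Δm = Z·m_H + N·m_n − M = 1.915 u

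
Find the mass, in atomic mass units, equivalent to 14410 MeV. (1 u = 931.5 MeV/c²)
m = E/c² = 15.47 u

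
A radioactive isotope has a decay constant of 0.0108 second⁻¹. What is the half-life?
t½ = ln(2)/λ = 64.18 seconds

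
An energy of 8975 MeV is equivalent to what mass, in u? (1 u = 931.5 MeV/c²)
m = E/c² = 9.635 u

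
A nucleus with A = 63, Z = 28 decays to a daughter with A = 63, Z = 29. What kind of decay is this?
ΔA = 0, ΔZ = +1 ⇒ beta-minus decay (β⁻)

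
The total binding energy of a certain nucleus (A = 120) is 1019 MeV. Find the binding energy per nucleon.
B.E./A = 1019/120 = 8.492 MeV/nucleon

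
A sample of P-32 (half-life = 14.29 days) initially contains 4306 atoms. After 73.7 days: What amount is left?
N = N₀(1/2)^(t/t½) = 120.6 atoms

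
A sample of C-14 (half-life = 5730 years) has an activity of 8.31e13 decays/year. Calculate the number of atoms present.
N = A/λ = 6.87e17 atoms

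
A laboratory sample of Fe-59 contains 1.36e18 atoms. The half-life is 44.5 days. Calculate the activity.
A = λN = 2.118e16 decays/day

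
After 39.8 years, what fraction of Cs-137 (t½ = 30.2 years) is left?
N/N₀ = (1/2)^(t/t½) = 0.4011 = 40.1%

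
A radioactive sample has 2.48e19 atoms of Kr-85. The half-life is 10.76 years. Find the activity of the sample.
A = λN = 1.598e18 decays/year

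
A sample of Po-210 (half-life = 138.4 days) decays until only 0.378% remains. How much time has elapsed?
t = t½ × log₂(N₀/N) = 1114 days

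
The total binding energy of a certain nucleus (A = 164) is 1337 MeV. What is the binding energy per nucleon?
B.E./A = 1337/164 = 8.152 MeV/nucleon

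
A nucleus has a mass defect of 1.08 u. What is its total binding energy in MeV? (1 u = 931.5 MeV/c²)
B.E. = Δm × 931.5 = 1006 MeV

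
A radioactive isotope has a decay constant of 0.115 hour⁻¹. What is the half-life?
t½ = ln(2)/λ = 6.027 hours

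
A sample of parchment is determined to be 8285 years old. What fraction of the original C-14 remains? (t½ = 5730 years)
N/N₀ = (1/2)^(t/t½) = 0.3671 = 36.7%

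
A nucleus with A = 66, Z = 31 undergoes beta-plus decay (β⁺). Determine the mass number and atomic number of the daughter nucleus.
Daughter: A = 66, Z = 30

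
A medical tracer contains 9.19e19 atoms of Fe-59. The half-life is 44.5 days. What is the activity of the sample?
A = λN = 1.431e18 decays/day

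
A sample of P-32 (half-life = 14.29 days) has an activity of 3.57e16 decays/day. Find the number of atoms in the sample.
N = A/λ = 7.36e17 atoms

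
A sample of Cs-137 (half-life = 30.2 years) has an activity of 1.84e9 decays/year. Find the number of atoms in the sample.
N = A/λ = 8.017e10 atoms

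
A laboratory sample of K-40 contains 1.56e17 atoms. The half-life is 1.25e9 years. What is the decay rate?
A = λN = 8.65e7 decays/year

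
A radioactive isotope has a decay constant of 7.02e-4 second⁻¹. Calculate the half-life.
t½ = ln(2)/λ = 987.4 seconds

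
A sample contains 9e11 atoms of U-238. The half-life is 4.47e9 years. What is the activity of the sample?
A = λN = 139.6 decays/year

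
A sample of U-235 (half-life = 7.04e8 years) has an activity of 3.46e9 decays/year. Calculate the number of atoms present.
N = A/λ = 3.514e18 atoms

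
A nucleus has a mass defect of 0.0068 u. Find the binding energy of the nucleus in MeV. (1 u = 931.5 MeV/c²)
B.E. = Δm × 931.5 = 6.334 MeV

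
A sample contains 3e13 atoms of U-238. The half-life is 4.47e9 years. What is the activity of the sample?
A = λN = 4652 decays/year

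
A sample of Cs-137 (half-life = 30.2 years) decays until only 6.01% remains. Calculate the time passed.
t = t½ × log₂(N₀/N) = 122.5 years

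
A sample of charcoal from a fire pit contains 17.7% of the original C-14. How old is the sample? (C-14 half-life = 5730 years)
Age = t½ × log₂(1/ratio) = 14310 years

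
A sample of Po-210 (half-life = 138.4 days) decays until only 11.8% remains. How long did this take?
t = t½ × log₂(N₀/N) = 426.7 days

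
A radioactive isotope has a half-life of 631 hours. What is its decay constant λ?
λ = ln(2)/t½ = 0.001098 hour⁻¹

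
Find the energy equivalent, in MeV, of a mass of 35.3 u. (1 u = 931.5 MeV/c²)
E = mc² = 32880 MeV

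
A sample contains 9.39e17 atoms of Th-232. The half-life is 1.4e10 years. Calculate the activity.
A = λN = 4.649e7 decays/year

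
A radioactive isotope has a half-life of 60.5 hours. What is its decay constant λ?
λ = ln(2)/t½ = 0.01146 hour⁻¹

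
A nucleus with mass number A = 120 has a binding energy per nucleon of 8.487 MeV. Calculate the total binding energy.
B.E. = 8.487 × 120 = 1018 MeV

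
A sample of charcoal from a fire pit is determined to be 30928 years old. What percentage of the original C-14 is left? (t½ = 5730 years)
N/N₀ = (1/2)^(t/t½) = 0.02372 = 2.37%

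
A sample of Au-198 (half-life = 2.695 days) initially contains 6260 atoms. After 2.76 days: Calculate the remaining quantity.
N = N₀(1/2)^(t/t½) = 3078 atoms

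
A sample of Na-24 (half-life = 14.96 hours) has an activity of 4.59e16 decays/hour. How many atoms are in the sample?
N = A/λ = 9.906e17 atoms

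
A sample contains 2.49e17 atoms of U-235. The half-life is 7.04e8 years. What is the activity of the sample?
A = λN = 2.452e8 decays/year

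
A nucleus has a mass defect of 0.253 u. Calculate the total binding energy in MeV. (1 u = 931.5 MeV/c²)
B.E. = Δm × 931.5 = 235.7 MeV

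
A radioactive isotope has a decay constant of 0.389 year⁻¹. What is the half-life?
t½ = ln(2)/λ = 1.782 years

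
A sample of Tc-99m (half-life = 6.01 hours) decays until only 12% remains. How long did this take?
t = t½ × log₂(N₀/N) = 18.38 hours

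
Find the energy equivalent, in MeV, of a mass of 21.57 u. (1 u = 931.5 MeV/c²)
E = mc² = 20090 MeV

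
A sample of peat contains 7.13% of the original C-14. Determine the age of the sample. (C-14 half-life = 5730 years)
Age = t½ × log₂(1/ratio) = 21830 years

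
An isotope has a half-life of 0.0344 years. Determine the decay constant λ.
λ = ln(2)/t½ = 20.15 year⁻¹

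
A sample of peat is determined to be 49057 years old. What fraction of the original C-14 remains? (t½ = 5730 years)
N/N₀ = (1/2)^(t/t½) = 0.002647 = 0.265%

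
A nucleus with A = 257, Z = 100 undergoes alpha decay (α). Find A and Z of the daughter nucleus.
Daughter: A = 253, Z = 98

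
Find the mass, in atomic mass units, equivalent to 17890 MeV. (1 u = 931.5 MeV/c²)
m = E/c² = 19.21 u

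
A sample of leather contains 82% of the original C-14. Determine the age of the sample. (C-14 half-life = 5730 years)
Age = t½ × log₂(1/ratio) = 1641 years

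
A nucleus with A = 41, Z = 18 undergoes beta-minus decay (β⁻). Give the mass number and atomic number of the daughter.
Daughter: A = 41, Z = 19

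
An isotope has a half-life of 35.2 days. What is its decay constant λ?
λ = ln(2)/t½ = 0.01969 day⁻¹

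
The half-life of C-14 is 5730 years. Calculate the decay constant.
λ = ln(2)/t½ = 1.21e-4 year⁻¹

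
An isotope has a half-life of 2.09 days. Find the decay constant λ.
λ = ln(2)/t½ = 0.3316 day⁻¹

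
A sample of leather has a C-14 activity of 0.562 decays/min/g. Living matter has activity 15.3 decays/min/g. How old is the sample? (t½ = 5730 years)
Age = t½ × log₂(A₀/A) = 27310 years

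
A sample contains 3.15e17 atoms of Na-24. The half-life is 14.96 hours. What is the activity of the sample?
A = λN = 1.46e16 decays/hour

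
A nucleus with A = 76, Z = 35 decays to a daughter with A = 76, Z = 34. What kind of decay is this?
ΔA = 0, ΔZ = -1 ⇒ beta-plus decay (β⁺) or electron capture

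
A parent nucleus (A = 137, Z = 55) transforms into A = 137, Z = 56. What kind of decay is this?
ΔA = 0, ΔZ = +1 ⇒ beta-minus decay (β⁻)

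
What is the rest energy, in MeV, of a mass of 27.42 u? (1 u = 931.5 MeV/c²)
E = mc² = 25540 MeV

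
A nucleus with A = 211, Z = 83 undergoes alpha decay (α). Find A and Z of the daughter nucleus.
Daughter: A = 207, Z = 81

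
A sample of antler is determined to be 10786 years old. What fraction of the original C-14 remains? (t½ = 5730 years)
N/N₀ = (1/2)^(t/t½) = 0.2712 = 27.1%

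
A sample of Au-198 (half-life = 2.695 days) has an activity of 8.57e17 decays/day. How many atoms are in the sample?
N = A/λ = 3.332e18 atoms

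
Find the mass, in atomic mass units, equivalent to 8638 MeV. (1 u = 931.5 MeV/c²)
m = E/c² = 9.273 u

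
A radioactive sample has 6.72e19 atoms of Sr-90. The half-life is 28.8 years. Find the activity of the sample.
A = λN = 1.617e18 decays/year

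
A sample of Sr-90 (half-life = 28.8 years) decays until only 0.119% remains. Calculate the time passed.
t = t½ × log₂(N₀/N) = 279.8 years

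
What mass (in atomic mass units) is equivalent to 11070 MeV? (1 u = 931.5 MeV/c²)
m = E/c² = 11.88 u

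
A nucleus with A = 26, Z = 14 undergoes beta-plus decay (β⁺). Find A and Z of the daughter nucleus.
Daughter: A = 26, Z = 13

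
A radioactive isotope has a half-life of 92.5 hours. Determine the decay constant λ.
λ = ln(2)/t½ = 0.007493 hour⁻¹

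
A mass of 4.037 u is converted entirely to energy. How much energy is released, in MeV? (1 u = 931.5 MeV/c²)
E = mc² = 3760 MeV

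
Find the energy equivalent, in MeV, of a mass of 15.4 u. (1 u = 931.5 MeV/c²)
E = mc² = 14350 MeV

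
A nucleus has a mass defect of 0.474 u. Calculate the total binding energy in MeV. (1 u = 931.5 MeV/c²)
B.E. = Δm × 931.5 = 441.5 MeV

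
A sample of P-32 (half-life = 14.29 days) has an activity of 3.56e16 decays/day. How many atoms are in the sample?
N = A/λ = 7.339e17 atoms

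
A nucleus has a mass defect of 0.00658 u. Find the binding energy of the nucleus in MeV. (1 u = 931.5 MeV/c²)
B.E. = Δm × 931.5 = 6.129 MeV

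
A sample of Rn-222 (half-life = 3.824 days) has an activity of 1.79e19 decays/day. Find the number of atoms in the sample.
N = A/λ = 9.875e19 atoms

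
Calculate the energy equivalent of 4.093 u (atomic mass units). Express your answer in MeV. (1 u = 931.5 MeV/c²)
E = mc² = 3813 MeV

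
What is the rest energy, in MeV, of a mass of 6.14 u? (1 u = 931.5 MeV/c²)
E = mc² = 5719 MeV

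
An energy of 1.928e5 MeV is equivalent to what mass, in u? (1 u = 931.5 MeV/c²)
m = E/c² = 207 u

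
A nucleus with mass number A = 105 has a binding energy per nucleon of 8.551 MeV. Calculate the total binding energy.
B.E. = 8.551 × 105 = 897.9 MeV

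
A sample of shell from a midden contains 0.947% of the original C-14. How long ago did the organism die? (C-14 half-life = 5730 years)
Age = t½ × log₂(1/ratio) = 38520 years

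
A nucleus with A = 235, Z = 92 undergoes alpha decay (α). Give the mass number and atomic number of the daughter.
Daughter: A = 231, Z = 90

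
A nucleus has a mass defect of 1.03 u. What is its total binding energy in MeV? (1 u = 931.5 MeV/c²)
B.E. = Δm × 931.5 = 959.4 MeV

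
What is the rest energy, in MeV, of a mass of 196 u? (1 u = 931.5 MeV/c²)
E = mc² = 1.826e5 MeV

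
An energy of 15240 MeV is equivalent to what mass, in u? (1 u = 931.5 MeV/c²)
m = E/c² = 16.36 u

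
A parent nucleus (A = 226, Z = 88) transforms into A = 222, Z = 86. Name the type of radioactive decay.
ΔA = -4, ΔZ = -2 ⇒ alpha decay (α)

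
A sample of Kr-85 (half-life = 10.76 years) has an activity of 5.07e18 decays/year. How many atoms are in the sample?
N = A/λ = 7.87e19 atoms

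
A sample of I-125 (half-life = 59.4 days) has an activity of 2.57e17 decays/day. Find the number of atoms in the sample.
N = A/λ = 2.202e19 atoms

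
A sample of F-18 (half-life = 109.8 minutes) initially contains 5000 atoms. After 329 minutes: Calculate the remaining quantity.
N = N₀(1/2)^(t/t½) = 626.6 atoms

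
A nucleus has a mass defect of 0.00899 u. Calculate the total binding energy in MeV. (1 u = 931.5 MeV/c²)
B.E. = Δm × 931.5 = 8.374 MeV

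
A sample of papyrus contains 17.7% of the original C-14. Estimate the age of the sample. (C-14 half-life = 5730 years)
Age = t½ × log₂(1/ratio) = 14310 years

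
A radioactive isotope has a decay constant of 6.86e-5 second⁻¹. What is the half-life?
t½ = ln(2)/λ = 10100 seconds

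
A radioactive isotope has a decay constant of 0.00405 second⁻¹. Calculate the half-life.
t½ = ln(2)/λ = 171.1 seconds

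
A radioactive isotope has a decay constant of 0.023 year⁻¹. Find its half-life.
t½ = ln(2)/λ = 30.14 years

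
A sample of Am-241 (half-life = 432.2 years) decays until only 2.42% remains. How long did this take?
t = t½ × log₂(N₀/N) = 2320 years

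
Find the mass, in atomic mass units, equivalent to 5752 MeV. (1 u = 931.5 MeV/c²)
m = E/c² = 6.175 u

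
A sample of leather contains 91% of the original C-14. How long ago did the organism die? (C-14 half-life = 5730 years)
Age = t½ × log₂(1/ratio) = 779.6 years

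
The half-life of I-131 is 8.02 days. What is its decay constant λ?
λ = ln(2)/t½ = 0.08643 day⁻¹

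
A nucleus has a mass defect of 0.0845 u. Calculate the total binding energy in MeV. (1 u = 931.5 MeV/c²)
B.E. = Δm × 931.5 = 78.71 MeV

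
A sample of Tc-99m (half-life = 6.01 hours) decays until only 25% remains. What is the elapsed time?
t = t½ × log₂(N₀/N) = 12.02 hours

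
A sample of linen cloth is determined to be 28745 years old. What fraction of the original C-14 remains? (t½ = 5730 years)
N/N₀ = (1/2)^(t/t½) = 0.03089 = 3.09%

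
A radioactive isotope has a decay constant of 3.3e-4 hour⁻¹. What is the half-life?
t½ = ln(2)/λ = 2100 hours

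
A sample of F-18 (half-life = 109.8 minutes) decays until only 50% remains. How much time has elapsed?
t = t½ × log₂(N₀/N) = 109.8 minutes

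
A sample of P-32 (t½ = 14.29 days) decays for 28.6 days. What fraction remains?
N/N₀ = (1/2)^(t/t½) = 0.2498 = 25%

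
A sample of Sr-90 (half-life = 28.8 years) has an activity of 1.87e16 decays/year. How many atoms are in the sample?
N = A/λ = 7.77e17 atoms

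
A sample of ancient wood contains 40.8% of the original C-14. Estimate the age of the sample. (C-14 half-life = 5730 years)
Age = t½ × log₂(1/ratio) = 7411 years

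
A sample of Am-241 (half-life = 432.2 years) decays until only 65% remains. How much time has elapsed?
t = t½ × log₂(N₀/N) = 268.6 years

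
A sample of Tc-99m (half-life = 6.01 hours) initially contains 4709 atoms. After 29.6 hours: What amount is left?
N = N₀(1/2)^(t/t½) = 155 atoms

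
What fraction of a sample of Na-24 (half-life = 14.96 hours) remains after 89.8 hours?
N/N₀ = (1/2)^(t/t½) = 0.0156 = 1.56%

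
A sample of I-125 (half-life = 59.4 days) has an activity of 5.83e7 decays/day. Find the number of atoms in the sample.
N = A/λ = 4.996e9 atoms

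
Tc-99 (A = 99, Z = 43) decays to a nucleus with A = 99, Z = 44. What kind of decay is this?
ΔA = 0, ΔZ = +1 ⇒ beta-minus decay (β⁻)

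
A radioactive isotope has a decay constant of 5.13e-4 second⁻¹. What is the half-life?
t½ = ln(2)/λ = 1351 seconds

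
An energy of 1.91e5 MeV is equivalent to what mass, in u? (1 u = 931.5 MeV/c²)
m = E/c² = 205 u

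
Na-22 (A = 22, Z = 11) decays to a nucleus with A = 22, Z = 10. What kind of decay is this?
ΔA = 0, ΔZ = -1 ⇒ beta-plus decay (β⁺) or electron capture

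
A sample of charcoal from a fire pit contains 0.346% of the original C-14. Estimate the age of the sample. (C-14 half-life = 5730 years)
Age = t½ × log₂(1/ratio) = 46840 years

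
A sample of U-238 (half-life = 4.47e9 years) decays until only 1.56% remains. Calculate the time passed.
t = t½ × log₂(N₀/N) = 2.683e10 years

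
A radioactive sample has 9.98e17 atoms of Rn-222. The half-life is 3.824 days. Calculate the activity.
A = λN = 1.809e17 decays/day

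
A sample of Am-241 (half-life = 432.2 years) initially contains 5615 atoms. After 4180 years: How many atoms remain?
N = N₀(1/2)^(t/t½) = 6.886 atoms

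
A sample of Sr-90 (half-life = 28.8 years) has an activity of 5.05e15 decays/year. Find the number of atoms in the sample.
N = A/λ = 2.098e17 atoms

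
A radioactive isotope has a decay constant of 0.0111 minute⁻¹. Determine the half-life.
t½ = ln(2)/λ = 62.45 minutes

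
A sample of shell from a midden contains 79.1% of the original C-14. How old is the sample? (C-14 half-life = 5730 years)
Age = t½ × log₂(1/ratio) = 1938 years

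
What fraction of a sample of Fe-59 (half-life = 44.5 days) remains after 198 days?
N/N₀ = (1/2)^(t/t½) = 0.04577 = 4.58%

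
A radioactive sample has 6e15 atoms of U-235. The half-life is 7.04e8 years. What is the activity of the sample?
A = λN = 5.908e6 decays/year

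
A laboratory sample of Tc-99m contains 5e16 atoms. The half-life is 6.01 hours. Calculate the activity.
A = λN = 5.767e15 decays/hour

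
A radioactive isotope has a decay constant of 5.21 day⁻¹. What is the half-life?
t½ = ln(2)/λ = 0.133 days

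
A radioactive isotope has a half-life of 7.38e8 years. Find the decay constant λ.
λ = ln(2)/t½ = 9.392e-10 year⁻¹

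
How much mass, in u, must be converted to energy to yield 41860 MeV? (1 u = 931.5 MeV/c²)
m = E/c² = 44.94 u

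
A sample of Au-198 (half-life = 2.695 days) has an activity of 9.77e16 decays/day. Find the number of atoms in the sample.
N = A/λ = 3.799e17 atoms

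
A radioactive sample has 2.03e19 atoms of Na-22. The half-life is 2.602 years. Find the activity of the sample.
A = λN = 5.408e18 decays/year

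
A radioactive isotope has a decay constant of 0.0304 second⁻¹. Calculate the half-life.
t½ = ln(2)/λ = 22.8 seconds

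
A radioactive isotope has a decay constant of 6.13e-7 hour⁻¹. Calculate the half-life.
t½ = ln(2)/λ = 1.131e6 hours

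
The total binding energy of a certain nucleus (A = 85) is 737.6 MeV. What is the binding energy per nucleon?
B.E./A = 737.6/85 = 8.678 MeV/nucleon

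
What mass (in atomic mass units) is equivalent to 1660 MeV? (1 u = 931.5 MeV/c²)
m = E/c² = 1.782 u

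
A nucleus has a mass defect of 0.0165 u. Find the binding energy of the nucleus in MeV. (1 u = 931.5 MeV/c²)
B.E. = Δm × 931.5 = 15.37 MeV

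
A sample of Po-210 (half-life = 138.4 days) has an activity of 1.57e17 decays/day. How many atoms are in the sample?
N = A/λ = 3.135e19 atoms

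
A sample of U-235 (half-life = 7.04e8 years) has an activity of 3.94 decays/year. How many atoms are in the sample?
N = A/λ = 4.002e9 atoms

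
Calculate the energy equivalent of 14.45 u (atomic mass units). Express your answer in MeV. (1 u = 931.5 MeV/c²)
E = mc² = 13460 MeV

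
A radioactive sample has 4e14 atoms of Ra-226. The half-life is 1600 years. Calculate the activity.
A = λN = 1.733e11 decays/year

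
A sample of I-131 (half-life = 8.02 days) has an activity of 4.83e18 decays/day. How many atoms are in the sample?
N = A/λ = 5.589e19 atoms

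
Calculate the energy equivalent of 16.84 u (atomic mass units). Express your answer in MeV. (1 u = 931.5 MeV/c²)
E = mc² = 15690 MeV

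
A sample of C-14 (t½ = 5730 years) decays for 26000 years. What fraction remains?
N/N₀ = (1/2)^(t/t½) = 0.04306 = 4.31%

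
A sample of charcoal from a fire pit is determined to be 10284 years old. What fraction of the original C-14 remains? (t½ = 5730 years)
N/N₀ = (1/2)^(t/t½) = 0.2882 = 28.8%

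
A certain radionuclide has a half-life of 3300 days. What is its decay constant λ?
λ = ln(2)/t½ = 2.1e-4 day⁻¹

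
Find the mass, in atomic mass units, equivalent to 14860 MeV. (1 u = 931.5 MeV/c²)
m = E/c² = 15.95 u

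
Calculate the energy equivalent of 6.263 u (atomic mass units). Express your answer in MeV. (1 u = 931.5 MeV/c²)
E = mc² = 5834 MeV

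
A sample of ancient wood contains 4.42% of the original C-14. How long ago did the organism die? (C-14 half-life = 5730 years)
Age = t½ × log₂(1/ratio) = 25780 years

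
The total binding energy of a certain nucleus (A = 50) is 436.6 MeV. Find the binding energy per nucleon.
B.E./A = 436.6/50 = 8.732 MeV/nucleon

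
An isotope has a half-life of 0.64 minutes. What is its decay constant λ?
λ = ln(2)/t½ = 1.083 minute⁻¹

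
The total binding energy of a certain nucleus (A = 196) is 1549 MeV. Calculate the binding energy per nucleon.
B.E./A = 1549/196 = 7.903 MeV/nucleon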